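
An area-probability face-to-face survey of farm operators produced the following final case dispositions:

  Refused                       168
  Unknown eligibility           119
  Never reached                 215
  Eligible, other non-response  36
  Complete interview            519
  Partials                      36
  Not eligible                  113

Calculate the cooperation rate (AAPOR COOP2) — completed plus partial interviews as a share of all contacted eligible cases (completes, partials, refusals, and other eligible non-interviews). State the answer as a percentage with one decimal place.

Top = 519 + 36 = 555
Base = 519 + 36 + 168 + 36 = 759
COOP2 = 555 / 759 = 0.7312

73.1%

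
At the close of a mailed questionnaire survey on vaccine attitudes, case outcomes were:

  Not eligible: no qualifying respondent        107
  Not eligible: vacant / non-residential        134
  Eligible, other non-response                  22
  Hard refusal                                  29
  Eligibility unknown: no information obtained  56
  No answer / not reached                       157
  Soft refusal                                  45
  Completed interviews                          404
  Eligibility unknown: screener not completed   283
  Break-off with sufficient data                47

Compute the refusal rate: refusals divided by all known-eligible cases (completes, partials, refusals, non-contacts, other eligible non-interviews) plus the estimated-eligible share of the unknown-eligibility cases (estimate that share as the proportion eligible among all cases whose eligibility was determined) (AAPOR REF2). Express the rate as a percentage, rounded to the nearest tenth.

Refusal or break-off = 29 + 45 = 74
Unknown eligibility = 283 + 56 = 339
Ineligible = 107 + 134 = 241
Num: 74
Known eligible: 404 + 47 + 74 + 157 + 22 = 704
e = 704 / (704 + 241) = 704 / 945 = 0.7450
Eligible share of unknowns: 0.7450 × 339 = 252.56
Base: 704 + 252.56 = 956.56
REF2 = 74 / 956.56 = 0.0774

7.7%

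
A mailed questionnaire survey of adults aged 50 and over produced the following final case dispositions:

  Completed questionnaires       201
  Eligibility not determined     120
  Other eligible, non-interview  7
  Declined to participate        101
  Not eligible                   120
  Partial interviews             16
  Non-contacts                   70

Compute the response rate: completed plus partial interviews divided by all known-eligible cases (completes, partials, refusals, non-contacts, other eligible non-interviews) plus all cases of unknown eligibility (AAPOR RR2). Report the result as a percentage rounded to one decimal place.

42.1%

Top → 201 + 16 = 217
Denominator → 201 + 16 + 101 + 70 + 7 + 120 = 515
RR2 = 217 / 515 = 0.4214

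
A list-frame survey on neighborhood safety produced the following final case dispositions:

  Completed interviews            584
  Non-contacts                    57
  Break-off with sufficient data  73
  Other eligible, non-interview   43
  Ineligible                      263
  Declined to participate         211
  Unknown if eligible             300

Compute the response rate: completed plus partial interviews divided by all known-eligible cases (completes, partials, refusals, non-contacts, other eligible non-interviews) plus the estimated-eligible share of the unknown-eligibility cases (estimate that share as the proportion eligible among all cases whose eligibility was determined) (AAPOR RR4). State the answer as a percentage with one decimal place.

54.6%

Top: 584 + 73 = 657
Determined eligible: 584 + 73 + 211 + 57 + 43 = 968
e = 968 / (968 + 263) = 968 / 1231 = 0.7864
e × U: 0.7864 × 300 = 235.92
Denominator: 968 + 235.92 = 1203.92
RR4 = 657 / 1203.92 = 0.5457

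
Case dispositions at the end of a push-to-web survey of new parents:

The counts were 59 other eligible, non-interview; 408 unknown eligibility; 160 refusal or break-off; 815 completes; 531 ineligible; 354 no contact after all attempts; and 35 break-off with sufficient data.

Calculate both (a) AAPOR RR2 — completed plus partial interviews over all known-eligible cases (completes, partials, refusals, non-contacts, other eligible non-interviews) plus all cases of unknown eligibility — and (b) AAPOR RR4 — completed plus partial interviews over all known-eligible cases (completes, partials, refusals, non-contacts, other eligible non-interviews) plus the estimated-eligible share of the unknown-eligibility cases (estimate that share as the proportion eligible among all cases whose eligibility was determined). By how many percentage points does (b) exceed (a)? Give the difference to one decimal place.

3.0

Top = 815 + 35 = 850
Base = 815 + 35 + 160 + 354 + 59 + 408 = 1831
RR2 = 850 / 1831 = 0.4642
Eligible (known) = 815 + 35 + 160 + 354 + 59 = 1423
e = 1423 / (1423 + 531) = 1423 / 1954 = 0.7282
Eligible share of unknowns = 0.7282 × 408 = 297.11
Base = 1423 + 297.11 = 1720.11
RR4 = 850 / 1720.11 = 0.4942
Difference = 49.42 − 46.42 = 3.00 percentage points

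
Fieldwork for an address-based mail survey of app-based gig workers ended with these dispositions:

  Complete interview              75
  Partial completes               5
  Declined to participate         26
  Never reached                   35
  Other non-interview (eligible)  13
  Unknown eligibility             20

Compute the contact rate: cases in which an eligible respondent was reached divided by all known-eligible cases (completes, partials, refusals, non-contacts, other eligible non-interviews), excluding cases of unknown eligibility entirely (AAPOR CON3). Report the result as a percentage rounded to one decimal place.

77.3%

Top = 75 + 5 + 26 + 13 = 119
Denominator = 75 + 5 + 26 + 35 + 13 = 154
CON3 = 119 / 154 = 0.7727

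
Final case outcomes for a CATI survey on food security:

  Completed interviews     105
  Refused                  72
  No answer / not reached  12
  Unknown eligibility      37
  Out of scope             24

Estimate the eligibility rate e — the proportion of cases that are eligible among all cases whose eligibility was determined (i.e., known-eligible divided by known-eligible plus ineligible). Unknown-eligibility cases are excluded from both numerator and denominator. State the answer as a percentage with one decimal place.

Determined eligible: 105 + 72 + 12 = 189
e = 189 / (189 + 24) = 189 / 213 = 0.8873

88.7%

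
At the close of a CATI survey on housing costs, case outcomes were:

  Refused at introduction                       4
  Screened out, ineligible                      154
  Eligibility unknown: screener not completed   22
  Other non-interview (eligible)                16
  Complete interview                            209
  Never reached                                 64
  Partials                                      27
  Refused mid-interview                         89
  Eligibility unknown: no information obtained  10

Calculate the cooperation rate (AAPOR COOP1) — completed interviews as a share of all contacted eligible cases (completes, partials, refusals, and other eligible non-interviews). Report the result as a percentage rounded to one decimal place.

Refusals = 4 + 89 = 93
Unknown if eligible = 22 + 10 = 32
Numerator: 209
Denominator: 209 + 27 + 93 + 16 = 345
COOP1 = 209 / 345 = 0.6058

60.6%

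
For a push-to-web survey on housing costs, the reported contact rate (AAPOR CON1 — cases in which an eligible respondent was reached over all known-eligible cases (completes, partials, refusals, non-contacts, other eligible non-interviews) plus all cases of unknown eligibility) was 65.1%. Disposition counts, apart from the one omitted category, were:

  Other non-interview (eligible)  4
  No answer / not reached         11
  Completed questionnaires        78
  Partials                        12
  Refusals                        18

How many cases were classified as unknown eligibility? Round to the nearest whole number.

49

Num: 78 + 12 + 18 + 4 = 112
CON1 = 112 / D = 0.651
D = 112 / 0.651 = 172.0
Other denominator terms total 123
unknown eligibility = 172.0 − 123 ≈ 49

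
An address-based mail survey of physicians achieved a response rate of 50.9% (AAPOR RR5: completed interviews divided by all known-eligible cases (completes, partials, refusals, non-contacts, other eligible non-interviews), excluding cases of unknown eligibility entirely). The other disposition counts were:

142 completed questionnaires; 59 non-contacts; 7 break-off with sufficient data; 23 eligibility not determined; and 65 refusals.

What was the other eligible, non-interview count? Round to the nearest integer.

RR5 = 142 / D = 0.509
D = 142 / 0.509 = 279.0
Rest of base = 273
other eligible, non-interview = 279.0 − 273 ≈ 6

6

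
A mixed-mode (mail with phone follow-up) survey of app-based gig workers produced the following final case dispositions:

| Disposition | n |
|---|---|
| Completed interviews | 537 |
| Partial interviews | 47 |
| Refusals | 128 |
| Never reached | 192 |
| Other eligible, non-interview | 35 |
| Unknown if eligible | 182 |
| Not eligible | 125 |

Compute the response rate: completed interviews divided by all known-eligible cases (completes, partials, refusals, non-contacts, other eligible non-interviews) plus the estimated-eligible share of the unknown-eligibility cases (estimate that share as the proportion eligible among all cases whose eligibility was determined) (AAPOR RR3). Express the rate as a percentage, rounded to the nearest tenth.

Numerator → 537
Determined eligible → 537 + 47 + 128 + 192 + 35 = 939
e = 939 / (939 + 125) = 939 / 1064 = 0.8825
Eligible share of unknowns → 0.8825 × 182 = 160.61
Base → 939 + 160.61 = 1099.61
RR3 = 537 / 1099.61 = 0.4884

48.8%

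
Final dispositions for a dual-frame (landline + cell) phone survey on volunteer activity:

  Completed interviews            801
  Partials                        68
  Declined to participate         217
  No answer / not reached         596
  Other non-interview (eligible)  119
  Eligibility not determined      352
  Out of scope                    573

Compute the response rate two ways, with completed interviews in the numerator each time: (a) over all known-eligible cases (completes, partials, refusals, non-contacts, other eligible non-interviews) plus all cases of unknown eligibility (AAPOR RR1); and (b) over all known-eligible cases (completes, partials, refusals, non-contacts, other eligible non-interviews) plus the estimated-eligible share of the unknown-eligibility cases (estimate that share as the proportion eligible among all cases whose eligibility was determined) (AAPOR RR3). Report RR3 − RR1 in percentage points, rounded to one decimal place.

Num → 801
Base → 801 + 68 + 217 + 596 + 119 + 352 = 2153
RR1 = 801 / 2153 = 0.3720
Determined eligible → 801 + 68 + 217 + 596 + 119 = 1801
e = 1801 / (1801 + 573) = 1801 / 2374 = 0.7586
Eligible share of unknowns → 0.7586 × 352 = 267.03
Base → 1801 + 267.03 = 2068.03
RR3 = 801 / 2068.03 = 0.3873
Difference = 38.73 − 37.20 = 1.53 percentage points

1.5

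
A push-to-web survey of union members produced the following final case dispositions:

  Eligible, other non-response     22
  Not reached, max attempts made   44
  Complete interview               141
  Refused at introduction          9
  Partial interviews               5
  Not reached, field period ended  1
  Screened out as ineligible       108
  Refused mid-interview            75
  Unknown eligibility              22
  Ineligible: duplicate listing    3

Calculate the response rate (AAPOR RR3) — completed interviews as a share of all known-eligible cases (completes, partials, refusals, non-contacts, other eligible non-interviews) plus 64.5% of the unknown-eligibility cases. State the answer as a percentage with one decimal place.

45.3%

Refused = 9 + 75 = 84
Never reached = 1 + 44 = 45
Out of scope = 108 + 3 = 111
Num = 141
Eligible (known) = 141 + 5 + 84 + 45 + 22 = 297
Estimated eligible among unknowns = 0.6450 × 22 = 14.19
Denom = 297 + 14.19 = 311.19
RR3 = 141 / 311.19 = 0.4531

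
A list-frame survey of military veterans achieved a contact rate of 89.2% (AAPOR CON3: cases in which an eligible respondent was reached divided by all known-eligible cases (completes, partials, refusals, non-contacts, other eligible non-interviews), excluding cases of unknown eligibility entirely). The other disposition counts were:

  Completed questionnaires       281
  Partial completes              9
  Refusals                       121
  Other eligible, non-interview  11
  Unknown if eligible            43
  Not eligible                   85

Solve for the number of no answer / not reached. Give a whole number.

Numerator = 281 + 9 + 121 + 11 = 422
CON3 = 422 / D = 0.892
D = 422 / 0.892 = 473.1
Other denominator terms total 422
no answer / not reached = 473.1 − 422 ≈ 51

51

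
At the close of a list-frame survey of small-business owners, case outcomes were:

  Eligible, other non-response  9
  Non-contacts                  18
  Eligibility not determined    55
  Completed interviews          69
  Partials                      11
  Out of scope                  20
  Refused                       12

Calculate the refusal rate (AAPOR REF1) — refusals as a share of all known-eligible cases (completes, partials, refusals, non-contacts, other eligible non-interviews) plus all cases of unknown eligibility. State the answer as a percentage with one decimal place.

Numerator: 12
Base: 69 + 11 + 12 + 18 + 9 + 55 = 174
REF1 = 12 / 174 = 0.0690

6.9%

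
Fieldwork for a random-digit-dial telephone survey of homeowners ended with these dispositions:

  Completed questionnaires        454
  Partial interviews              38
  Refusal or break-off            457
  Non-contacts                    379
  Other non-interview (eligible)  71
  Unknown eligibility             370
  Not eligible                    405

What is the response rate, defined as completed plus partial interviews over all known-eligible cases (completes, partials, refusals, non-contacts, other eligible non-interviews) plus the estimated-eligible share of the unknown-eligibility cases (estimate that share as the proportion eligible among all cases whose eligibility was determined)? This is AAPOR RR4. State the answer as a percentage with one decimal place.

Num = 454 + 38 = 492
Determined eligible = 454 + 38 + 457 + 379 + 71 = 1399
e = 1399 / (1399 + 405) = 1399 / 1804 = 0.7755
Estimated eligible among unknowns = 0.7755 × 370 = 286.94
Base = 1399 + 286.94 = 1685.94
RR4 = 492 / 1685.94 = 0.2918

29.2%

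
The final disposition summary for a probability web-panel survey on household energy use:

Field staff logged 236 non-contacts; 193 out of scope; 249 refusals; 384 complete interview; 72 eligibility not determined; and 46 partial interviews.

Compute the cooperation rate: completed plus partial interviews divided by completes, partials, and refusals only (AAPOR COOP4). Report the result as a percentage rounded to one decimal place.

63.3%

Numerator → 384 + 46 = 430
Denom → 384 + 46 + 249 = 679
COOP4 = 430 / 679 = 0.6333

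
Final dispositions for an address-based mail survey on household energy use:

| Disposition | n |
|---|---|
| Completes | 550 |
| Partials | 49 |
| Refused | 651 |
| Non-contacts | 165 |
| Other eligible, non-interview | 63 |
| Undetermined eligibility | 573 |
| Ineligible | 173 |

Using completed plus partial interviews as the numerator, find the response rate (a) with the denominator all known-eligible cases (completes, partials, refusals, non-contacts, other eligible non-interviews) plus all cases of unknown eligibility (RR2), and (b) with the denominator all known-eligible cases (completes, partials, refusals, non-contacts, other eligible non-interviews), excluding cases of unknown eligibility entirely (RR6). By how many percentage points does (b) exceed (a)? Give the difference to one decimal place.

Top: 550 + 49 = 599
Denominator: 550 + 49 + 651 + 165 + 63 + 573 = 2051
RR2 = 599 / 2051 = 0.2921
Denominator: 550 + 49 + 651 + 165 + 63 = 1478
RR6 = 599 / 1478 = 0.4053
Difference = 40.53 − 29.21 = 11.32 percentage points

11.3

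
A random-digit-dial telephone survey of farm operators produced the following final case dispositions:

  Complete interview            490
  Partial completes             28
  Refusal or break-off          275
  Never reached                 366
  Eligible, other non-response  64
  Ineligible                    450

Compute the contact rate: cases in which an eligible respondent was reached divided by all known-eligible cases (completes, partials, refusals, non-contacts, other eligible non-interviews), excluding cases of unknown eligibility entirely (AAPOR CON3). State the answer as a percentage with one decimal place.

70.1%

Top = 490 + 28 + 275 + 64 = 857
Base = 490 + 28 + 275 + 366 + 64 = 1223
CON3 = 857 / 1223 = 0.7007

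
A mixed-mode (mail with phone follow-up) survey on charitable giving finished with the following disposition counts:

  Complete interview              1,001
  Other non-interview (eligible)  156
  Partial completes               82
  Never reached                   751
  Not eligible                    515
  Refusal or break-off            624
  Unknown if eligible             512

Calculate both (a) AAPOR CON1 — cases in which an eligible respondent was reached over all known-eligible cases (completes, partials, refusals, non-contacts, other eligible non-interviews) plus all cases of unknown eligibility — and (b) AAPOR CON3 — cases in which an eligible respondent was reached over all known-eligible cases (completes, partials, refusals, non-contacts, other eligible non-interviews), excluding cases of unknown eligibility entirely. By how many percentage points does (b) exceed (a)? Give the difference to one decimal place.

Numerator: 1001 + 82 + 624 + 156 = 1863
Base: 1001 + 82 + 624 + 751 + 156 + 512 = 3126
CON1 = 1863 / 3126 = 0.5960
Base: 1001 + 82 + 624 + 751 + 156 = 2614
CON3 = 1863 / 2614 = 0.7127
Difference = 71.27 − 59.60 = 11.67 percentage points

11.7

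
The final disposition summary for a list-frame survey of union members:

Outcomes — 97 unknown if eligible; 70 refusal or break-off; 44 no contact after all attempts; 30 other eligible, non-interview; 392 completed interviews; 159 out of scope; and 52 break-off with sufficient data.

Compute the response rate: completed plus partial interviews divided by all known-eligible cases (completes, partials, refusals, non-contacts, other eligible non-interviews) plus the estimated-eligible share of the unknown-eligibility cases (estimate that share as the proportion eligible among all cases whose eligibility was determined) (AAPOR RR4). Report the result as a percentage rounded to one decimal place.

Top → 392 + 52 = 444
Determined eligible → 392 + 52 + 70 + 44 + 30 = 588
e = 588 / (588 + 159) = 588 / 747 = 0.7871
e × U → 0.7871 × 97 = 76.35
Base → 588 + 76.35 = 664.35
RR4 = 444 / 664.35 = 0.6683

66.8%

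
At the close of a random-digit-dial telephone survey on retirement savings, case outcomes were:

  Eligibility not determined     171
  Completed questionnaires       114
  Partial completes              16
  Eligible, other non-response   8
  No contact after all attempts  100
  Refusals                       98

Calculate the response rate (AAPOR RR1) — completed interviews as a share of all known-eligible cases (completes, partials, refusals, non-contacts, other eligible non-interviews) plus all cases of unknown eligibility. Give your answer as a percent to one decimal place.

22.5%

Num → 114
Denominator → 114 + 16 + 98 + 100 + 8 + 171 = 507
RR1 = 114 / 507 = 0.2249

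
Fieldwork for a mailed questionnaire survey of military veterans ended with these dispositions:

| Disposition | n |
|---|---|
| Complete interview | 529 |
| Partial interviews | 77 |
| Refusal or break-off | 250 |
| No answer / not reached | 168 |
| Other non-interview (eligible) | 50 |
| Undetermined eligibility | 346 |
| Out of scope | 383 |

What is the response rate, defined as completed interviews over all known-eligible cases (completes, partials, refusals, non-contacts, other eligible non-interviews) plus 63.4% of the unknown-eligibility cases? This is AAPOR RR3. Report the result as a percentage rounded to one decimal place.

40.9%

Top = 529
Known eligible = 529 + 77 + 250 + 168 + 50 = 1074
Estimated eligible among unknowns = 0.6340 × 346 = 219.36
Base = 1074 + 219.36 = 1293.36
RR3 = 529 / 1293.36 = 0.4090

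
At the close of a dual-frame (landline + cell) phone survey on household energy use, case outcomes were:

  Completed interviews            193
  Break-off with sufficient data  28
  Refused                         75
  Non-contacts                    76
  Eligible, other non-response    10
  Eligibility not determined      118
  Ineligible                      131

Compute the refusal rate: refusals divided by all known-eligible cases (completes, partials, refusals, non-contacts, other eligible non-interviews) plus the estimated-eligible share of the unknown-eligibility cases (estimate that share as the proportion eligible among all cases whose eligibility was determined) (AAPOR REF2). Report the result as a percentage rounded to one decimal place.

Numerator → 75
Known eligible → 193 + 28 + 75 + 76 + 10 = 382
e = 382 / (382 + 131) = 382 / 513 = 0.7446
Eligible share of unknowns → 0.7446 × 118 = 87.86
Denom → 382 + 87.86 = 469.86
REF2 = 75 / 469.86 = 0.1596

16.0%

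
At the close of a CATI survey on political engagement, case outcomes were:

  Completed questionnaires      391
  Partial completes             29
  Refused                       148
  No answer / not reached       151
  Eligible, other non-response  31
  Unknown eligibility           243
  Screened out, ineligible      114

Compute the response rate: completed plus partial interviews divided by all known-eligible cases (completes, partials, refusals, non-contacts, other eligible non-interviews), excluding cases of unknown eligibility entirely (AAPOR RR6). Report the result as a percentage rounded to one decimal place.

56.0%

Top = 391 + 29 = 420
Denominator = 391 + 29 + 148 + 151 + 31 = 750
RR6 = 420 / 750 = 0.5600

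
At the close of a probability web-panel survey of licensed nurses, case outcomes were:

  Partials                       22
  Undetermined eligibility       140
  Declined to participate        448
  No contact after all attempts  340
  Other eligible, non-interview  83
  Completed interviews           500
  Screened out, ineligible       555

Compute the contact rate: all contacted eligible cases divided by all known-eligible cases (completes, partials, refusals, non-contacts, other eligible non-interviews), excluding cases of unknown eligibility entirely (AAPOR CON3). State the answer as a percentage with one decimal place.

75.6%

Numerator = 500 + 22 + 448 + 83 = 1053
Base = 500 + 22 + 448 + 340 + 83 = 1393
CON3 = 1053 / 1393 = 0.7559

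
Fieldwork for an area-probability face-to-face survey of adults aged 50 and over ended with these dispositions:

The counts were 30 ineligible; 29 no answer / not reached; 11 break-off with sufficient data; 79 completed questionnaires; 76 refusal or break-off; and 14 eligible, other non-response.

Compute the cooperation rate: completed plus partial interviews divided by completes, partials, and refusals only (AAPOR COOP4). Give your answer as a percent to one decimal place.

54.2%

Numerator → 79 + 11 = 90
Denom → 79 + 11 + 76 = 166
COOP4 = 90 / 166 = 0.5422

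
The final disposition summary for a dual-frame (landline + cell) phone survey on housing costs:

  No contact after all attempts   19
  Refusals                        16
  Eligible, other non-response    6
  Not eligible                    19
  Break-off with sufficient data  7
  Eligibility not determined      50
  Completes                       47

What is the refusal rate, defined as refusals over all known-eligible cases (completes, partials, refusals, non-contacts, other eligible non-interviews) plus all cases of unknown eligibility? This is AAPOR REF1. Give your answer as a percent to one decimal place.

11.0%

Numerator → 16
Denominator → 47 + 7 + 16 + 19 + 6 + 50 = 145
REF1 = 16 / 145 = 0.1103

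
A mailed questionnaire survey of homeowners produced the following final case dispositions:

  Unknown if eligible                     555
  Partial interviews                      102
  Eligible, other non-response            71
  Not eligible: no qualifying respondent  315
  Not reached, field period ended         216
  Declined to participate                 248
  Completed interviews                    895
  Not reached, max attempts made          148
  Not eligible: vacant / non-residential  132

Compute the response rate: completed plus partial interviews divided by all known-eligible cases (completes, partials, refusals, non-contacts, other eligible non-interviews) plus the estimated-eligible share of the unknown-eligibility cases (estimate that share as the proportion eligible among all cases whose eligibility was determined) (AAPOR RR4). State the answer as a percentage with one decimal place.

47.1%

No answer / not reached = 216 + 148 = 364
Screened out, ineligible = 315 + 132 = 447
Numerator: 895 + 102 = 997
Determined eligible: 895 + 102 + 248 + 364 + 71 = 1680
e = 1680 / (1680 + 447) = 1680 / 2127 = 0.7898
Eligible share of unknowns: 0.7898 × 555 = 438.34
Denom: 1680 + 438.34 = 2118.34
RR4 = 997 / 2118.34 = 0.4707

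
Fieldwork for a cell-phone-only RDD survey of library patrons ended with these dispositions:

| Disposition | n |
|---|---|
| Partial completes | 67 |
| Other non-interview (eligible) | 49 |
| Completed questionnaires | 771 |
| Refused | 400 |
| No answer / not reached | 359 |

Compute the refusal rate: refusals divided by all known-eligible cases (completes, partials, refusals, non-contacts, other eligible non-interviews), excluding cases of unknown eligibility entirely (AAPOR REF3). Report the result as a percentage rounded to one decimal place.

Num = 400
Denominator = 771 + 67 + 400 + 359 + 49 = 1646
REF3 = 400 / 1646 = 0.2430

24.3%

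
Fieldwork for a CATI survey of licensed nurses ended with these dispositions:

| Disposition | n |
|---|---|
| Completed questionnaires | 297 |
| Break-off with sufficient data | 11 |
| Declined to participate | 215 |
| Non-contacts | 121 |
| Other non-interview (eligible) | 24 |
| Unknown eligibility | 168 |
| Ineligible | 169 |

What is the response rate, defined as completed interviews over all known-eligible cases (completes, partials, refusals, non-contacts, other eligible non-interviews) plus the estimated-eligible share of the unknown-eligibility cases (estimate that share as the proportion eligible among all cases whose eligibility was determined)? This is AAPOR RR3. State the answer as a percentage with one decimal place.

Numerator: 297
Eligible (known): 297 + 11 + 215 + 121 + 24 = 668
e = 668 / (668 + 169) = 668 / 837 = 0.7981
e × U: 0.7981 × 168 = 134.08
Base: 668 + 134.08 = 802.08
RR3 = 297 / 802.08 = 0.3703

37.0%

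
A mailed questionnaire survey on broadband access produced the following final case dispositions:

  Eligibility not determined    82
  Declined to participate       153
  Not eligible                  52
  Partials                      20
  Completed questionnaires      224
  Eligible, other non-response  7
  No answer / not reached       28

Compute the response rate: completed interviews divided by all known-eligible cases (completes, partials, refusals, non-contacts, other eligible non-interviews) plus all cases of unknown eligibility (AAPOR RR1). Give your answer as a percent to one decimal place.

Top = 224
Denom = 224 + 20 + 153 + 28 + 7 + 82 = 514
RR1 = 224 / 514 = 0.4358

43.6%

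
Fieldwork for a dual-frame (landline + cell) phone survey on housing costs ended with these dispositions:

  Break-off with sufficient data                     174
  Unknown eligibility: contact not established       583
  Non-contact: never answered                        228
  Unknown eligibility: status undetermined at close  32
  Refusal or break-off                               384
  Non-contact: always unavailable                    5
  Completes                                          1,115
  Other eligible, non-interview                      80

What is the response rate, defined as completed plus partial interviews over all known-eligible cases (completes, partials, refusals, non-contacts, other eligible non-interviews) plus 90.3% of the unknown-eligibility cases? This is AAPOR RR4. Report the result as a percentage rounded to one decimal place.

Never reached = 228 + 5 = 233
Eligibility not determined = 583 + 32 = 615
Top = 1115 + 174 = 1289
Determined eligible = 1115 + 174 + 384 + 233 + 80 = 1986
Eligible share of unknowns = 0.9030 × 615 = 555.35
Denom = 1986 + 555.35 = 2541.35
RR4 = 1289 / 2541.35 = 0.5072

50.7%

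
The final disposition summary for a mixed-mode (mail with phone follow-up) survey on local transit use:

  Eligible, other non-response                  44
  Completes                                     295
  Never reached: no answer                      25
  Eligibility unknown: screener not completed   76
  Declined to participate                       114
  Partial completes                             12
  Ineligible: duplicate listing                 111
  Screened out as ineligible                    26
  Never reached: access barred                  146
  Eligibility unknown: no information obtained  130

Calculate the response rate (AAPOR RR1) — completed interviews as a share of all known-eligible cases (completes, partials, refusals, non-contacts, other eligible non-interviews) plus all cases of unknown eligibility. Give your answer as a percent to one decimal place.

35.0%

No contact after all attempts = 25 + 146 = 171
Unknown eligibility = 76 + 130 = 206
Not eligible = 26 + 111 = 137
Top → 295
Denominator → 295 + 12 + 114 + 171 + 44 + 206 = 842
RR1 = 295 / 842 = 0.3504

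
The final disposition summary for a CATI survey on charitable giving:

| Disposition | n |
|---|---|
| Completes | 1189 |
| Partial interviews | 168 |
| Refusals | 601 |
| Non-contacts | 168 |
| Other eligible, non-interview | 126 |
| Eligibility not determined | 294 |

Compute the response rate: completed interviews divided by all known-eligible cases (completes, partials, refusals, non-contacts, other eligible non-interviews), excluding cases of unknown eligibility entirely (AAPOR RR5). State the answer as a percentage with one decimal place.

Numerator: 1189
Base: 1189 + 168 + 601 + 168 + 126 = 2252
RR5 = 1189 / 2252 = 0.5280

52.8%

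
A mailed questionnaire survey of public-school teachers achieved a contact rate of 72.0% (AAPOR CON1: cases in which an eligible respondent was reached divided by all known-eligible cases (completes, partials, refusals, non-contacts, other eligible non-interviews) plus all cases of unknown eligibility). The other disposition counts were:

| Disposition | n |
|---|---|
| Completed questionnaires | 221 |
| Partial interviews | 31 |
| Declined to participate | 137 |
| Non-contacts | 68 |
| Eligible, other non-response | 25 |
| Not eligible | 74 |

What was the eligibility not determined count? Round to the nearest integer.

Num: 221 + 31 + 137 + 25 = 414
CON1 = 414 / D = 0.720
D = 414 / 0.720 = 575.0
Other denominator terms total 482
eligibility not determined = 575.0 − 482 ≈ 93

93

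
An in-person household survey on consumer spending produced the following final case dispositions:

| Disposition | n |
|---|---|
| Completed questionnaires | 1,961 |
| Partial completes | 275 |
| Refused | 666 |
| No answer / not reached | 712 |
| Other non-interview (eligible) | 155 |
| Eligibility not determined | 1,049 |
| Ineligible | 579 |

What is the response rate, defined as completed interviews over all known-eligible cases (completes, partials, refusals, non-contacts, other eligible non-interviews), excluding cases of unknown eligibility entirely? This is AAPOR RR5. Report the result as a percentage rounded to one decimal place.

Top → 1961
Denom → 1961 + 275 + 666 + 712 + 155 = 3769
RR5 = 1961 / 3769 = 0.5203

52.0%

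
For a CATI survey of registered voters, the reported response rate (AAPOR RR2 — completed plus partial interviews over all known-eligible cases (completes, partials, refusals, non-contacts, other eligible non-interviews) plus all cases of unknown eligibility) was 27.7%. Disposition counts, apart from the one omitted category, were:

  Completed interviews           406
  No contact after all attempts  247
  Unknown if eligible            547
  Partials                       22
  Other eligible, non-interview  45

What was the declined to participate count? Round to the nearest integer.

278

Top → 406 + 22 = 428
RR2 = 428 / D = 0.277
D = 428 / 0.277 = 1545.1
Other denominator terms total 1267
declined to participate = 1545.1 − 1267 ≈ 278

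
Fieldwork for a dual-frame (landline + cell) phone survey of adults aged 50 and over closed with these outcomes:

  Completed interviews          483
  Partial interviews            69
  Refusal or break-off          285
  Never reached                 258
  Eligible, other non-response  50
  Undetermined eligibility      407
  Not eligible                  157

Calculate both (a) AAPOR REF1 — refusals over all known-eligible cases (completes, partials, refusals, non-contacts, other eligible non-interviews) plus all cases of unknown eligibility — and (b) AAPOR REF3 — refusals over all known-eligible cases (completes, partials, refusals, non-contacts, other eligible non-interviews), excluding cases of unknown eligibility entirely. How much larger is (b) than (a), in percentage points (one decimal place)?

6.5

Top → 285
Base → 483 + 69 + 285 + 258 + 50 + 407 = 1552
REF1 = 285 / 1552 = 0.1836
Base → 483 + 69 + 285 + 258 + 50 = 1145
REF3 = 285 / 1145 = 0.2489
Difference = 24.89 − 18.36 = 6.53 percentage points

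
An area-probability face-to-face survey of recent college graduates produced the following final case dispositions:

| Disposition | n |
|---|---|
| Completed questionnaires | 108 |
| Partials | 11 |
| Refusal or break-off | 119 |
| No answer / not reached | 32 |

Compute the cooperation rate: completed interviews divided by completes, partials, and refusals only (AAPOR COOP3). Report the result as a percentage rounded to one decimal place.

Num = 108
Denom = 108 + 11 + 119 = 238
COOP3 = 108 / 238 = 0.4538

45.4%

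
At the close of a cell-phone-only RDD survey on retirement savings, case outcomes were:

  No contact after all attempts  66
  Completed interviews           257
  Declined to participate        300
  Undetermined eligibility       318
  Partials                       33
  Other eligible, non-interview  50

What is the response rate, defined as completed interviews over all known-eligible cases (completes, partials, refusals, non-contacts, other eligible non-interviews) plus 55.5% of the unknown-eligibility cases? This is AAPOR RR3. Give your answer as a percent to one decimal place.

29.1%

Numerator → 257
Eligible (known) → 257 + 33 + 300 + 66 + 50 = 706
Eligible share of unknowns → 0.5550 × 318 = 176.49
Denominator → 706 + 176.49 = 882.49
RR3 = 257 / 882.49 = 0.2912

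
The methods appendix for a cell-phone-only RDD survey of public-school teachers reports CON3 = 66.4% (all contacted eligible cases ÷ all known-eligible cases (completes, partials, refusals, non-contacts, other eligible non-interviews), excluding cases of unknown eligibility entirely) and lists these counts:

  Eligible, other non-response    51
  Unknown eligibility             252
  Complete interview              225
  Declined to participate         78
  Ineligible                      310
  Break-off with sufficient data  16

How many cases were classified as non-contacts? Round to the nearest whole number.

187

Num = 225 + 16 + 78 + 51 = 370
CON3 = 370 / D = 0.664
D = 370 / 0.664 = 557.2
Rest of base = 370
non-contacts = 557.2 − 370 ≈ 187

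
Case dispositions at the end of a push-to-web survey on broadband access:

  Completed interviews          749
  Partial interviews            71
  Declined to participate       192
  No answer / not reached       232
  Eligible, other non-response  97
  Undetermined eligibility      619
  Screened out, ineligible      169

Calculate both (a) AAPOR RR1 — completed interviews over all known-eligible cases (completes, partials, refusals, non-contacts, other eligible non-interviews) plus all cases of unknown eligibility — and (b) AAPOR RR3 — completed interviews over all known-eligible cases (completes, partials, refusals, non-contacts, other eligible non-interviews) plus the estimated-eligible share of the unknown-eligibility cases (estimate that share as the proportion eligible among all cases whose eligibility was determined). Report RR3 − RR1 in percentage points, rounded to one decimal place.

Top → 749
Denom → 749 + 71 + 192 + 232 + 97 + 619 = 1960
RR1 = 749 / 1960 = 0.3821
Known eligible → 749 + 71 + 192 + 232 + 97 = 1341
e = 1341 / (1341 + 169) = 1341 / 1510 = 0.8881
e × U → 0.8881 × 619 = 549.73
Denom → 1341 + 549.73 = 1890.73
RR3 = 749 / 1890.73 = 0.3961
Difference = 39.61 − 38.21 = 1.40 percentage points

1.4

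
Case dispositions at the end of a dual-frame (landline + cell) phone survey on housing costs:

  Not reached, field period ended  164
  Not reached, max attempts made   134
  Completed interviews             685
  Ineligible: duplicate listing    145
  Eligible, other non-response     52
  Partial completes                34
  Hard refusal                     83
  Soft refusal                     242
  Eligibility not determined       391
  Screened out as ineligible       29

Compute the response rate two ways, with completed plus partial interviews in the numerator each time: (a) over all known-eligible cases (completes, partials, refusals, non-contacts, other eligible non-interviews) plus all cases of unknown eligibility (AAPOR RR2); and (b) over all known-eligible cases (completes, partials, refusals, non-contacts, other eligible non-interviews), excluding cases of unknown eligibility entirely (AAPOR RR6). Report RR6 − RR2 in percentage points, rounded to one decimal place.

Refused = 83 + 242 = 325
Never reached = 164 + 134 = 298
Not eligible = 29 + 145 = 174
Num: 685 + 34 = 719
Base: 685 + 34 + 325 + 298 + 52 + 391 = 1785
RR2 = 719 / 1785 = 0.4028
Base: 685 + 34 + 325 + 298 + 52 = 1394
RR6 = 719 / 1394 = 0.5158
Difference = 51.58 − 40.28 = 11.30 percentage points

11.3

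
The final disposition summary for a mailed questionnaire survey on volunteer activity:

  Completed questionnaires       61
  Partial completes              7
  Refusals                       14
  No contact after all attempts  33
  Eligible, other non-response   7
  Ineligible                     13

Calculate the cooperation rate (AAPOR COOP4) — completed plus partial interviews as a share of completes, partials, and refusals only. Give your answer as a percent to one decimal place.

82.9%

Top = 61 + 7 = 68
Base = 61 + 7 + 14 = 82
COOP4 = 68 / 82 = 0.8293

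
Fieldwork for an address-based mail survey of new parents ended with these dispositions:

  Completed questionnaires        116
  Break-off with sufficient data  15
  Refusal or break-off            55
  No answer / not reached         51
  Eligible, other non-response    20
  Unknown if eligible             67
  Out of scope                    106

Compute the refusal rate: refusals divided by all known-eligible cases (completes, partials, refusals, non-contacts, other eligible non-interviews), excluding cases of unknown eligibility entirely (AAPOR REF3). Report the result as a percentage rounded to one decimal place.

Numerator → 55
Denominator → 116 + 15 + 55 + 51 + 20 = 257
REF3 = 55 / 257 = 0.2140

21.4%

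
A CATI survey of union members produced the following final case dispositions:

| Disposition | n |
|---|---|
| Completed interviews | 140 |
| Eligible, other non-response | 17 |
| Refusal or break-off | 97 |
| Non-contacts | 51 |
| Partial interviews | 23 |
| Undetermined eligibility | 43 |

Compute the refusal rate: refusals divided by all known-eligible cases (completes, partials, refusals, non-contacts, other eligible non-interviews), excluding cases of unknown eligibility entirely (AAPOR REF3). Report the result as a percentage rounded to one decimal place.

Numerator: 97
Base: 140 + 23 + 97 + 51 + 17 = 328
REF3 = 97 / 328 = 0.2957

29.6%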